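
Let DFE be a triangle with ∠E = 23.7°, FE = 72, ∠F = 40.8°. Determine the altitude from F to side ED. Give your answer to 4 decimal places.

The third angle is ∠D = 180° − ∠F − ∠E = 115.50°.
Law of sines: ED = FE·sin F/sin D ≈ 52.124.
Law of sines: DF = FE·sin E/sin D ≈ 32.064.
Area = ½·FE·ED·sin E ≈ 754.24.
The altitude from F has length 2·area/ED ≈ 28.94.

h_F ≈ 28.9402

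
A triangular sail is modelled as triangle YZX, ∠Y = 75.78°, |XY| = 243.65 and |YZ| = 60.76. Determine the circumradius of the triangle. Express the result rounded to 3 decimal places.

R ≈ 121.826

By the law of cosines, |ZX|² = |XY|² + |YZ|² − 2·|XY|·|YZ|·cos Y = 55784, so |ZX| ≈ 236.19.
Area = ½·|XY|·|YZ|·sin Y ≈ 7175.3.
Circumradius = |ZX|/(2 sin Y) ≈ 121.83.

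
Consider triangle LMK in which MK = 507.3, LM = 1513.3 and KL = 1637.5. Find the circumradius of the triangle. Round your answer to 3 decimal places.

821.885

By the law of cosines, cos L = (KL² + LM² − MK²) / (2·KL·LM) ≈ 0.95119, so ∠L ≈ 17.98°.
Circumradius = MK/(2 sin L) ≈ 821.88.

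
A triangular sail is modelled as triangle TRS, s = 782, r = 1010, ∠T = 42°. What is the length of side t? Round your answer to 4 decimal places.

676.5521

By the law of cosines, t² = r² + s² − 2·r·s·cos T = 4.5772e+05, so t ≈ 676.55.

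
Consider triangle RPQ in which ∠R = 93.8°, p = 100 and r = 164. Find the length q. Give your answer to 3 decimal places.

123.526

Law of sines: sin P = p·sin R/r ≈ 0.60842.
Since r ≥ p, only the acute value applies: ∠P ≈ 37.48°.
Then ∠Q = 180° − ∠R − ∠P ≈ 48.72°.
Law of sines gives q = r·sin Q/sin R ≈ 123.53.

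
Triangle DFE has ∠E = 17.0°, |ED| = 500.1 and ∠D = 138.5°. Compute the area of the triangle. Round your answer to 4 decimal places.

area ≈ 58419.3427

The third angle is ∠F = 180° − ∠E − ∠D = 24.50°.
Law of sines: |FE| = |ED|·sin D/sin F ≈ 799.09.
Law of sines: |DF| = |ED|·sin E/sin F ≈ 352.59.
Area = ½·|ED|·|FE|·sin E ≈ 58419.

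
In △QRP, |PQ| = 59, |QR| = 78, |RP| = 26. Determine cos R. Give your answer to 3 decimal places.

0.808

By the law of cosines, cos R = (|QR|² + |RP|² − |PQ|²) / (2·|QR|·|RP|) ≈ 0.80843, so ∠R ≈ 36.06°.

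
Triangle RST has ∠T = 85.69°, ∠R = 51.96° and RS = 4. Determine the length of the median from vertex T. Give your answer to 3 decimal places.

m_T ≈ 2.154

The third angle is ∠S = 180° − ∠T − ∠R = 42.35°.
Law of sines: ST = RS·sin R/sin T ≈ 3.1593.
Law of sines: TR = RS·sin S/sin T ≈ 2.7023.
Median from T: ½√(2·ST² + 2·TR² − RS²) ≈ 2.1544.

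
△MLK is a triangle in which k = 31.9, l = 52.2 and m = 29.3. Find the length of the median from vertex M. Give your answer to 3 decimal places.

m_M ≈ 40.701

Median from M: ½√(2·l² + 2·k² − m²) ≈ 40.701.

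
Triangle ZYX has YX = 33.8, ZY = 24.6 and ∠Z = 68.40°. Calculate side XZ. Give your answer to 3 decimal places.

33.941

Law of sines: sin X = ZY·sin Z/YX ≈ 0.67670.
Since YX ≥ ZY, only the acute value applies: ∠X ≈ 42.59°.
Then ∠Y = 180° − ∠Z − ∠X ≈ 69.01°.
Law of sines gives XZ = YX·sin Y/sin Z ≈ 33.941.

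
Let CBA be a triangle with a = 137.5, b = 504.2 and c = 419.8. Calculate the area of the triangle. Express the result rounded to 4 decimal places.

Semiperimeter s = (419.8 + 504.2 + 137.5)/2 = 530.75.
Heron's formula: area = √(530.75·110.95·26.55·393.25) ≈ 24796.

24795.6378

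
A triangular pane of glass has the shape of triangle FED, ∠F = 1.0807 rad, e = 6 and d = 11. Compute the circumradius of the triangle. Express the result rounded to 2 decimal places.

By the law of cosines, f² = e² + d² − 2·e·d·cos F = 94.866, so f ≈ 9.7399.
Area = ½·e·d·sin F ≈ 29.115.
Circumradius = f/(2 sin F) ≈ 5.5197.

R ≈ 5.52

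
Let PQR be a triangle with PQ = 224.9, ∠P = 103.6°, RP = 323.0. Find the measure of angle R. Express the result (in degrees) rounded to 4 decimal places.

By the law of cosines, QR² = RP² + PQ² − 2·RP·PQ·cos P = 1.8907e+05, so QR ≈ 434.82.
Law of cosines again: cos R = (QR² + RP² − PQ²)/(2·QR·RP) ≈ 0.86445, so ∠R ≈ 30.18°.

∠R ≈ 30.1800°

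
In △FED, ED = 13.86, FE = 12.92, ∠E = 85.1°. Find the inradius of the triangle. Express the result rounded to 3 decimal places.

By the law of cosines, DF² = FE² + ED² − 2·FE·ED·cos E = 328.43, so DF ≈ 18.123.
Area = ½·FE·ED·sin E ≈ 89.208.
Semiperimeter s = (13.86+18.123+12.92)/2 = 22.451.
Inradius = area/s = 89.208/22.451 ≈ 3.9734.

3.973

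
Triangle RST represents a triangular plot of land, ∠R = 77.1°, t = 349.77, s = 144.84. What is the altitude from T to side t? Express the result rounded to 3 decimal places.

141.184

By the law of cosines, r² = s² + t² − 2·s·t·cos R = 1.207e+05, so r ≈ 347.42.
Area = ½·s·t·sin R ≈ 24691.
The altitude from T has length 2·area/t ≈ 141.18.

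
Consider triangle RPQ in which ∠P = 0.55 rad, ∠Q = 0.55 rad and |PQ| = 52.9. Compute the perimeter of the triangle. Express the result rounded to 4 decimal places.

perimeter ≈ 114.9510

The third angle is ∠R = π − ∠P − ∠Q = 2.042 rad.
Law of sines: |QR| = |PQ|·sin P/sin R ≈ 31.026.
Law of sines: |RP| = |PQ|·sin Q/sin R ≈ 31.026.
Semiperimeter s = (52.9+31.026+31.026)/2 = 57.476.
Perimeter = 52.9 + 31.026 + 31.026 = 114.95.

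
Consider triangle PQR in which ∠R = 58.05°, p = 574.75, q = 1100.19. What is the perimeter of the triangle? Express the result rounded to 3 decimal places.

perimeter ≈ 2608.492

By the law of cosines, r² = p² + q² − 2·p·q·cos R = 8.7152e+05, so r ≈ 933.55.
Semiperimeter s = (574.75+1100.2+933.55)/2 = 1304.2.
Perimeter = 574.75 + 1100.2 + 933.55 = 2608.5.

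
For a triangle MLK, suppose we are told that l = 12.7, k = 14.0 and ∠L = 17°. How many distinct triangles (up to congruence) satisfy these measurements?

k·sin L = 14.0·sin(17°) ≈ 4.093.
Since k sin L < l < k (4.093 < 12.7 < 14.0), two triangles exist.

2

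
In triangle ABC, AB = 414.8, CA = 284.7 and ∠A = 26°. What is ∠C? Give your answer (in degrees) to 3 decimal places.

115.855

By the law of cosines, BC² = CA² + AB² − 2·CA·AB·cos A = 40830, so BC ≈ 202.06.
Law of cosines again: cos C = (BC² + CA² − AB²)/(2·BC·CA) ≈ -0.43610, so ∠C ≈ 115.86°.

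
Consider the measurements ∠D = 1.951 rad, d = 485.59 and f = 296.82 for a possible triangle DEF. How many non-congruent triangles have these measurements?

f·sin D = 296.82·sin(1.951 rad) ≈ 275.6.
Since ∠D is not acute, a triangle exists only if d > f; here d > f, so there is exactly one triangle.

1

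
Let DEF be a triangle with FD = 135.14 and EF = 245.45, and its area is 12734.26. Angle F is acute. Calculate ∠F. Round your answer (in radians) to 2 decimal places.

From area = ½·EF·FD·sin F, we get sin F = 2·area/(EF·FD) ≈ 0.76782.
Taking the acute solution, ∠F ≈ 0.875 rad.

0.88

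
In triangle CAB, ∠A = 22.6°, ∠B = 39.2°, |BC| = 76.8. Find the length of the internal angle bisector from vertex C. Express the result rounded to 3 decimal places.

The third angle is ∠C = 180° − ∠A − ∠B = 118.20°.
Law of sines: |AB| = |BC|·sin C/sin A ≈ 176.13.
Law of sines: |CA| = |BC|·sin B/sin A ≈ 126.31.
The bisector from C has length 2·|BC|·|CA|·cos(∠C/2)/(|BC|+|CA|) ≈ 49.054.

49.054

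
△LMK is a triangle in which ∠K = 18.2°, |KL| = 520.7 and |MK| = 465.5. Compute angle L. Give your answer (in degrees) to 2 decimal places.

∠L ≈ 61.64°

By the law of cosines, |LM|² = |MK|² + |KL|² − 2·|MK|·|KL|·cos K = 27299, so |LM| ≈ 165.22.
Law of cosines again: cos L = (|KL|² + |LM|² − |MK|²)/(2·|KL|·|LM|) ≈ 0.47504, so ∠L ≈ 61.64°.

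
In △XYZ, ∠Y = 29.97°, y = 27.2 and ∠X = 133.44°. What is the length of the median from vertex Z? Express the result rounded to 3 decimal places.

The third angle is ∠Z = 180° − ∠X − ∠Y = 16.59°.
Law of sines: x = y·sin X/sin Y ≈ 39.535.
Law of sines: z = y·sin Z/sin Y ≈ 15.546.
Median from Z: ½√(2·x² + 2·y² − z²) ≈ 33.031.

m_Z ≈ 33.031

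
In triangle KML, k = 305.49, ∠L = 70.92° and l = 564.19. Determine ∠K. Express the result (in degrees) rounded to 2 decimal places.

∠K ≈ 30.78°

Law of sines: sin K = k·sin L/l ≈ 0.51172.
Since l ≥ k, only the acute value applies: ∠K ≈ 30.78°.
Then ∠M = 180° − ∠L − ∠K ≈ 78.30°.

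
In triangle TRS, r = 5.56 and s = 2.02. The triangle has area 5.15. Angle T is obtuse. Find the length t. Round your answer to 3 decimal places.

From area = ½·r·s·sin T, we get sin T = 2·area/(r·s) ≈ 0.91709.
Taking the obtuse solution, ∠T ≈ 113.50°.
Law of cosines then gives t ≈ 6.6294.

6.629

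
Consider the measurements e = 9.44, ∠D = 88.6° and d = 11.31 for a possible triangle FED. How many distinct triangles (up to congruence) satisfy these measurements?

1

e·sin D = 9.44·sin(88.6°) ≈ 9.437.
Since d ≥ e, exactly one triangle exists.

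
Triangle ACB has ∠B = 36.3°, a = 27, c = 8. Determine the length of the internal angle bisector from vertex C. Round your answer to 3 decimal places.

By the law of cosines, b² = a² + c² − 2·a·c·cos B = 444.84, so b ≈ 21.091.
Law of cosines again: cos C = (b² + a² − c²)/(2·b·a) ≈ 0.97446, so ∠C ≈ 12.98°.
The bisector from C has length 2·b·a·cos(∠C/2)/(b+a) ≈ 23.531.

23.531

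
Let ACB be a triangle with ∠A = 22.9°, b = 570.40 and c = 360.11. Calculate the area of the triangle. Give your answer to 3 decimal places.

Area = ½·c·b·sin A ≈ 39964.

39964.342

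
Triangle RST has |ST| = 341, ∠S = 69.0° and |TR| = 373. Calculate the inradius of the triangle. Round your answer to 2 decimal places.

Law of sines: sin R = |ST|·sin S/|TR| ≈ 0.85349.
Since |TR| ≥ |ST|, only the acute value applies: ∠R ≈ 58.59°.
Then ∠T = 180° − ∠S − ∠R ≈ 52.41°.
Law of sines gives |RS| = |TR|·sin T/sin S ≈ 316.58.
Area = ½·|TR|·|ST|·sin T ≈ 50392.
Semiperimeter s = (341+373+316.58)/2 = 515.29.
Inradius = area/s = 50392/515.29 ≈ 97.793.

r ≈ 97.79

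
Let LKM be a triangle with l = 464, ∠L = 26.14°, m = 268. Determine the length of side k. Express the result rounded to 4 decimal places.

689.3151

Law of sines: sin M = m·sin L/l ≈ 0.25446.
Since l ≥ m, only the acute value applies: ∠M ≈ 14.74°.
Then ∠K = 180° − ∠L − ∠M ≈ 139.12°.
Law of sines gives k = l·sin K/sin L ≈ 689.32.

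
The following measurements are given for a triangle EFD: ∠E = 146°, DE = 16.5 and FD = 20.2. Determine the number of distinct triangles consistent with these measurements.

DE·sin E = 16.5·sin(146°) ≈ 9.227.
Since ∠E is not acute, a triangle exists only if FD > DE; here FD > DE, so there is exactly one triangle.

1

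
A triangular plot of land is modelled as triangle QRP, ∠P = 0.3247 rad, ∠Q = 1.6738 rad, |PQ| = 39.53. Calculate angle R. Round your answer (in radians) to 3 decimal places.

The third angle is ∠R = π − ∠P − ∠Q = 1.1431 rad.

1.143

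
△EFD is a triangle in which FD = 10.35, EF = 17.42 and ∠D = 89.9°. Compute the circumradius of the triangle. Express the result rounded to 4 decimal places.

8.7100

Law of sines: sin E = FD·sin D/EF ≈ 0.59414.
Since EF ≥ FD, only the acute value applies: ∠E ≈ 36.45°.
Then ∠F = 180° − ∠D − ∠E ≈ 53.65°.
Law of sines gives DE = EF·sin F/sin D ≈ 14.03.
Circumradius = EF/(2 sin D) ≈ 8.71.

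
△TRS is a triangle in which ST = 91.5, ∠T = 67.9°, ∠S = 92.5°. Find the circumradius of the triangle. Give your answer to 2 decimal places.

The third angle is ∠R = 180° − ∠S − ∠T = 19.60°.
Law of sines: RS = ST·sin T/sin R ≈ 252.73.
Law of sines: TR = ST·sin S/sin R ≈ 272.51.
Circumradius = ST/(2 sin R) ≈ 136.38.

136.38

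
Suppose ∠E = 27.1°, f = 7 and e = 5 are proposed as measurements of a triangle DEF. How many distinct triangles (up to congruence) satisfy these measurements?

f·sin E = 7·sin(27.1°) ≈ 3.189.
Since f sin E < e < f (3.189 < 5 < 7), two triangles exist.

2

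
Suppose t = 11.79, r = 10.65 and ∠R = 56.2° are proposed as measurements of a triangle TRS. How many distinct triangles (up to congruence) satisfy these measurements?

2

t·sin R = 11.79·sin(56.2°) ≈ 9.797.
Since t sin R < r < t (9.797 < 10.65 < 11.79), two triangles exist.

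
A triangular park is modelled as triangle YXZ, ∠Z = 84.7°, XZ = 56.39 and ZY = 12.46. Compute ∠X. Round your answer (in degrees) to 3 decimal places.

12.659

By the law of cosines, YX² = XZ² + ZY² − 2·XZ·ZY·cos Z = 3205.3, so YX ≈ 56.615.
Law of cosines again: cos X = (YX² + XZ² − ZY²)/(2·YX·XZ) ≈ 0.97569, so ∠X ≈ 12.66°.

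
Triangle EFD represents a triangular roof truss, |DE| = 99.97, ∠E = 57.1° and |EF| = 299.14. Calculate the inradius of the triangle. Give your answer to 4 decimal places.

r ≈ 38.1630

By the law of cosines, |FD|² = |DE|² + |EF|² − 2·|DE|·|EF|·cos E = 66991, so |FD| ≈ 258.83.
Area = ½·|DE|·|EF|·sin E ≈ 12554.
Semiperimeter s = (258.83+99.97+299.14)/2 = 328.97.
Inradius = area/s = 12554/328.97 ≈ 38.163.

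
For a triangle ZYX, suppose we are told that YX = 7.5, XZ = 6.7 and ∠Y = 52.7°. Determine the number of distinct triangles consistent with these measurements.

YX·sin Y = 7.5·sin(52.7°) ≈ 5.966.
Since YX sin Y < XZ < YX (5.966 < 6.7 < 7.5), two triangles exist.

2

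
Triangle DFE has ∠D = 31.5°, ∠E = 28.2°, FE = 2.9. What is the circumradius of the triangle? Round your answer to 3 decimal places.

R ≈ 2.775

The third angle is ∠F = 180° − ∠E − ∠D = 120.30°.
Law of sines: ED = FE·sin F/sin D ≈ 4.7921.
Law of sines: DF = FE·sin E/sin D ≈ 2.6228.
Circumradius = FE/(2 sin D) ≈ 2.7751.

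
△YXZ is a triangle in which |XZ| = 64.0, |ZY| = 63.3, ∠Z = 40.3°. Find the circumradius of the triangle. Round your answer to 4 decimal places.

R ≈ 33.9037

By the law of cosines, |YX|² = |XZ|² + |ZY|² − 2·|XZ|·|ZY|·cos Z = 1923.4, so |YX| ≈ 43.857.
Area = ½·|XZ|·|ZY|·sin Z ≈ 1310.1.
Circumradius = |YX|/(2 sin Z) ≈ 33.904.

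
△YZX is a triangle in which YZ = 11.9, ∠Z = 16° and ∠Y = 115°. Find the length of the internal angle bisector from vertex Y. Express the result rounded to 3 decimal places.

3.421

The third angle is ∠X = 180° − ∠Y − ∠Z = 49.00°.
Law of sines: ZX = YZ·sin Y/sin X ≈ 14.29.
Law of sines: XY = YZ·sin Z/sin X ≈ 4.3462.
The bisector from Y has length 2·XY·YZ·cos(∠Y/2)/(XY+YZ) ≈ 3.421.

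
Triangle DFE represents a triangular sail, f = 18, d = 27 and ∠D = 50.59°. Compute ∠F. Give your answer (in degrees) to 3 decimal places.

∠F ≈ 31.003°

Law of sines: sin F = f·sin D/d ≈ 0.51508.
Since d ≥ f, only the acute value applies: ∠F ≈ 31.00°.
Then ∠E = 180° − ∠D − ∠F ≈ 98.41°.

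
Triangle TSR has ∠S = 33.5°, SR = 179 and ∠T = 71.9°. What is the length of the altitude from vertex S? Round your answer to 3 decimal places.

172.573

The third angle is ∠R = 180° − ∠T − ∠S = 74.60°.
Law of sines: RT = SR·sin S/sin T ≈ 103.94.
Law of sines: TS = SR·sin R/sin T ≈ 181.56.
Area = ½·SR·RT·sin R ≈ 8968.6.
The altitude from S has length 2·area/RT ≈ 172.57.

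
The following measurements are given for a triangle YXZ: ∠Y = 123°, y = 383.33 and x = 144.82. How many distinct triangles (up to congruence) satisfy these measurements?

1

x·sin Y = 144.82·sin(123°) ≈ 121.5.
Since ∠Y is not acute, a triangle exists only if y > x; here y > x, so there is exactly one triangle.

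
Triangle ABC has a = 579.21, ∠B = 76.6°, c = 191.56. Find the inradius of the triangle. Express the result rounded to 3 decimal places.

r ≈ 80.720

By the law of cosines, b² = c² + a² − 2·c·a·cos B = 3.2075e+05, so b ≈ 566.35.
Area = ½·c·a·sin B ≈ 53966.
Semiperimeter s = (579.21+566.35+191.56)/2 = 668.56.
Inradius = area/s = 53966/668.56 ≈ 80.72.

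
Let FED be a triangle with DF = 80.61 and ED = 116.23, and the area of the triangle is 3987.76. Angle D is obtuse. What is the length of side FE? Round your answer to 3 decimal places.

172.745

From area = ½·ED·DF·sin D, we get sin D = 2·area/(ED·DF) ≈ 0.85124.
Taking the obtuse solution, ∠D ≈ 121.65°.
Law of cosines then gives FE ≈ 172.75.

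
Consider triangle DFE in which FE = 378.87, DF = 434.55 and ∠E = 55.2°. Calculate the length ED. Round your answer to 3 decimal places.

Law of sines: sin D = FE·sin E/DF ≈ 0.71593.
Since DF ≥ FE, only the acute value applies: ∠D ≈ 45.72°.
Then ∠F = 180° − ∠E − ∠D ≈ 79.08°.
Law of sines gives ED = DF·sin F/sin E ≈ 519.62.

519.615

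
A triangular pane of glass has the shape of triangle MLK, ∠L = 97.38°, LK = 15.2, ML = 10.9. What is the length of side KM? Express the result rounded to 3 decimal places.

19.809

By the law of cosines, KM² = ML² + LK² − 2·ML·LK·cos L = 392.41, so KM ≈ 19.809.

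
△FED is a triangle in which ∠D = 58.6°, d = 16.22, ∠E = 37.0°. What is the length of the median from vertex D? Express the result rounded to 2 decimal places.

The third angle is ∠F = 180° − ∠E − ∠D = 84.40°.
Law of sines: f = d·sin F/sin D ≈ 18.912.
Law of sines: e = d·sin E/sin D ≈ 11.436.
Median from D: ½√(2·f² + 2·e² − d²) ≈ 13.359.

m_D ≈ 13.36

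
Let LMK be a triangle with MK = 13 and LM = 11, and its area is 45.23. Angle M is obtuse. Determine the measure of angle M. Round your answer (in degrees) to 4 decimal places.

∠M ≈ 140.7587°

From area = ½·LM·MK·sin M, we get sin M = 2·area/(LM·MK) ≈ 0.63259.
Taking the obtuse solution, ∠M ≈ 140.76°.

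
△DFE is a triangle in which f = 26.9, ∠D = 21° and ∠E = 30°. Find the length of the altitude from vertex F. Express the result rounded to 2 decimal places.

The third angle is ∠F = 180° − ∠E − ∠D = 129.00°.
Law of sines: d = f·sin D/sin F ≈ 12.404.
Law of sines: e = f·sin E/sin F ≈ 17.307.
Area = ½·f·d·sin E ≈ 83.42.
The altitude from F has length 2·area/f ≈ 6.2022.

h_F ≈ 6.20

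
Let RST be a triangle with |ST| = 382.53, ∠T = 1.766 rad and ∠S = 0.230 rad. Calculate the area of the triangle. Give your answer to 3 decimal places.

The third angle is ∠R = π − ∠S − ∠T = 1.146 rad.
Law of sines: |TR| = |ST|·sin S/sin R ≈ 95.733.
Law of sines: |RS| = |ST|·sin T/sin R ≈ 411.95.
Area = ½·|ST|·|TR|·sin T ≈ 17963.

17962.586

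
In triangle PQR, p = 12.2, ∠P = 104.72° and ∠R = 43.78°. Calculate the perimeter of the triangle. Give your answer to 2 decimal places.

perimeter ≈ 27.52

The third angle is ∠Q = 180° − ∠R − ∠P = 31.50°.
Law of sines: q = p·sin Q/sin P ≈ 6.5908.
Law of sines: r = p·sin R/sin P ≈ 8.7275.
Semiperimeter s = (12.2+6.5908+8.7275)/2 = 13.759.
Perimeter = 12.2 + 6.5908 + 8.7275 = 27.518.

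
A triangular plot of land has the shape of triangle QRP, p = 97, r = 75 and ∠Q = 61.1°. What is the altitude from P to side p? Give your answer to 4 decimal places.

By the law of cosines, q² = r² + p² − 2·r·p·cos Q = 8002.2, so q ≈ 89.455.
Area = ½·r·p·sin Q ≈ 3184.5.
The altitude from P has length 2·area/p ≈ 65.66.

h_P ≈ 65.6598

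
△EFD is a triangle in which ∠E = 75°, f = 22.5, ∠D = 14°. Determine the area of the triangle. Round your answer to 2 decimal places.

59.16

The third angle is ∠F = 180° − ∠D − ∠E = 91.00°.
Law of sines: e = f·sin E/sin F ≈ 21.737.
Law of sines: d = f·sin D/sin F ≈ 5.4441.
Area = ½·f·e·sin D ≈ 59.159.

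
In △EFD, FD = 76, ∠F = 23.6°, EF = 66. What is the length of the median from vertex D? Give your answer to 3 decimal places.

47.629

By the law of cosines, DE² = EF² + FD² − 2·EF·FD·cos F = 939.05, so DE ≈ 30.644.
Median from D: ½√(2·FD² + 2·DE² − EF²) ≈ 47.629.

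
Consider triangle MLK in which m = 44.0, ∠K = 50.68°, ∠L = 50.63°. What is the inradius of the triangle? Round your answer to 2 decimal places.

r ≈ 10.41

The third angle is ∠M = 180° − ∠L − ∠K = 78.69°.
Law of sines: l = m·sin L/sin M ≈ 34.689.
Law of sines: k = m·sin K/sin M ≈ 34.713.
Area = ½·m·l·sin K ≈ 590.39.
Semiperimeter s = (44+34.689+34.713)/2 = 56.701.
Inradius = area/s = 590.39/56.701 ≈ 10.412.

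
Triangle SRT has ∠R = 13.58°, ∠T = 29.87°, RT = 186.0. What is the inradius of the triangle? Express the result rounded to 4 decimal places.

r ≈ 15.3114

The third angle is ∠S = 180° − ∠R − ∠T = 136.55°.
Law of sines: TS = RT·sin R/sin S ≈ 63.504.
Law of sines: SR = RT·sin T/sin S ≈ 134.7.
Area = ½·RT·TS·sin T ≈ 2941.3.
Semiperimeter s = (186+63.504+134.7)/2 = 192.1.
Inradius = area/s = 2941.3/192.1 ≈ 15.311.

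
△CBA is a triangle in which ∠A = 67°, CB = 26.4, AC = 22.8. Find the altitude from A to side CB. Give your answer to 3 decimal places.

Law of sines: sin B = AC·sin A/CB ≈ 0.79498.
Since CB ≥ AC, only the acute value applies: ∠B ≈ 52.65°.
Then ∠C = 180° − ∠A − ∠B ≈ 60.35°.
Law of sines gives BA = CB·sin C/sin A ≈ 24.924.
Area = ½·CB·AC·sin C ≈ 261.54.
The altitude from A has length 2·area/CB ≈ 19.814.

h_A ≈ 19.814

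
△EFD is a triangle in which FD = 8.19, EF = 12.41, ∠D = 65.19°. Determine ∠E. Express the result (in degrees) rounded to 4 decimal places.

Law of sines: sin E = FD·sin D/EF ≈ 0.59904.
Since EF ≥ FD, only the acute value applies: ∠E ≈ 36.80°.
Then ∠F = 180° − ∠D − ∠E ≈ 78.01°.

36.8012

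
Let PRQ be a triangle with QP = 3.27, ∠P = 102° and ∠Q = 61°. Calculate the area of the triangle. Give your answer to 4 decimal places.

The third angle is ∠R = 180° − ∠Q − ∠P = 17.00°.
Law of sines: RQ = QP·sin P/sin R ≈ 10.94.
Law of sines: PR = QP·sin Q/sin R ≈ 9.7821.
Area = ½·QP·RQ·sin Q ≈ 15.644.

area ≈ 15.6442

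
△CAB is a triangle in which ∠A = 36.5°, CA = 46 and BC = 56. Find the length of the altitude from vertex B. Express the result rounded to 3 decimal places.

h_B ≈ 51.058

Law of sines: sin B = CA·sin A/BC ≈ 0.48860.
Since BC ≥ CA, only the acute value applies: ∠B ≈ 29.25°.
Then ∠C = 180° − ∠A − ∠B ≈ 114.25°.
Law of sines gives AB = BC·sin C/sin A ≈ 85.838.
Area = ½·BC·CA·sin C ≈ 1174.3.
The altitude from B has length 2·area/CA ≈ 51.058.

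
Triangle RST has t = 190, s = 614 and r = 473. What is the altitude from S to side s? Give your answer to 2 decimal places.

h_S ≈ 111.00

Semiperimeter p = (473 + 614 + 190)/2 = 638.5.
Heron's formula: area = √(638.5·165.5·24.5·448.5) ≈ 34076.
The altitude from S has length 2·area/s ≈ 111.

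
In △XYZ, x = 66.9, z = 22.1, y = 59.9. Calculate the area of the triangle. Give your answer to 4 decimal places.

654.3282

Semiperimeter s = (66.9 + 59.9 + 22.1)/2 = 74.45.
Heron's formula: area = √(74.45·7.55·14.55·52.35) ≈ 654.33.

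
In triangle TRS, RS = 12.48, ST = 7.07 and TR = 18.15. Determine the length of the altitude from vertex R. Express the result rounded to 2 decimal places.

h_R ≈ 8.90

Semiperimeter s = (12.48 + 7.07 + 18.15)/2 = 18.85.
Heron's formula: area = √(18.85·6.37·11.78·0.7) ≈ 31.466.
The altitude from R has length 2·area/ST ≈ 8.9014.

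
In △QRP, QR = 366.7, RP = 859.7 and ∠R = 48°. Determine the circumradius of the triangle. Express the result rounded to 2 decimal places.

By the law of cosines, PQ² = QR² + RP² − 2·QR·RP·cos R = 4.5166e+05, so PQ ≈ 672.06.
Area = ½·QR·RP·sin R ≈ 1.1714e+05.
Circumradius = PQ/(2 sin R) ≈ 452.17.

452.17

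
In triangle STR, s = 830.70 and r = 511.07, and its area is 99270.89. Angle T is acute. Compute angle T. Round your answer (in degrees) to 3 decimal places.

∠T ≈ 27.882°

From area = ½·r·s·sin T, we get sin T = 2·area/(r·s) ≈ 0.46766.
Taking the acute solution, ∠T ≈ 27.88°.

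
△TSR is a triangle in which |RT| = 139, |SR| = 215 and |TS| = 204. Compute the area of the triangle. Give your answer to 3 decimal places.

Semiperimeter s = (215 + 139 + 204)/2 = 279.
Heron's formula: area = √(279·64·140·75) ≈ 13693.

13692.626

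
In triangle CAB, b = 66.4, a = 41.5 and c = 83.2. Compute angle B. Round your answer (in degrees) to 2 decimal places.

By the law of cosines, cos B = (c² + a² − b²) / (2·c·a) ≈ 0.61335, so ∠B ≈ 52.17°.

∠B ≈ 52.17°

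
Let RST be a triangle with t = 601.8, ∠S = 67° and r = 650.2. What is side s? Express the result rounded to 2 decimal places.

By the law of cosines, s² = t² + r² − 2·t·r·cos S = 4.7914e+05, so s ≈ 692.2.

692.20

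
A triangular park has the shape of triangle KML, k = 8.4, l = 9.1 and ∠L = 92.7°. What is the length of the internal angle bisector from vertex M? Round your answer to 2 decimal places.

Law of sines: sin K = k·sin L/l ≈ 0.92205.
Since l ≥ k, only the acute value applies: ∠K ≈ 67.23°.
Then ∠M = 180° − ∠L − ∠K ≈ 20.07°.
Law of sines gives m = l·sin M/sin L ≈ 3.1266.
The bisector from M has length 2·l·k·cos(∠M/2)/(l+k) ≈ 8.6023.

t_M ≈ 8.60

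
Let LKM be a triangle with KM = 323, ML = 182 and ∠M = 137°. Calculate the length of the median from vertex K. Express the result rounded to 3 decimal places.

m_K ≈ 394.466

By the law of cosines, LK² = KM² + ML² − 2·KM·ML·cos M = 2.2344e+05, so LK ≈ 472.69.
Median from K: ½√(2·LK² + 2·KM² − ML²) ≈ 394.47.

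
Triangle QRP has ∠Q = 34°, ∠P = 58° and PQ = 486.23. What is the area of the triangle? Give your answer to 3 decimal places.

area ≈ 56091.917

The third angle is ∠R = 180° − ∠P − ∠Q = 88.00°.
Law of sines: RP = PQ·sin Q/sin R ≈ 272.06.
Law of sines: QR = PQ·sin P/sin R ≈ 412.6.
Area = ½·PQ·RP·sin P ≈ 56092.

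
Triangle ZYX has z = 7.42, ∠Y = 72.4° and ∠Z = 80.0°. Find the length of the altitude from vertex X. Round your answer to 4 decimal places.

7.0727

The third angle is ∠X = 180° − ∠Z − ∠Y = 27.60°.
Law of sines: y = z·sin Y/sin Z ≈ 7.1818.
Law of sines: x = z·sin X/sin Z ≈ 3.4907.
Area = ½·z·y·sin X ≈ 12.344.
The altitude from X has length 2·area/x ≈ 7.0727.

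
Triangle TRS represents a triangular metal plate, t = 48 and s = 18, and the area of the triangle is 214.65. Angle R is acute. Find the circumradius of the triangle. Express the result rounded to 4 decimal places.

33.8030

From area = ½·s·t·sin R, we get sin R = 2·area/(s·t) ≈ 0.49687.
Taking the acute solution, ∠R ≈ 29.79°.
Law of cosines then gives r ≈ 33.592.
Circumradius = r/(2 sin R) ≈ 33.803.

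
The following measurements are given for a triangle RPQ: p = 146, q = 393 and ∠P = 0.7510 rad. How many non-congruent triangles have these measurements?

q·sin P = 393·sin(0.7510 rad) ≈ 268.2.
Since p = 146 < 268.2 = q sin P, no triangle exists.

0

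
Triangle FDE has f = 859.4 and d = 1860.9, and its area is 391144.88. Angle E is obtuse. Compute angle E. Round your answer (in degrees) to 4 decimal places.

150.7147

From area = ½·f·d·sin E, we get sin E = 2·area/(f·d) ≈ 0.48916.
Taking the obtuse solution, ∠E ≈ 150.71°.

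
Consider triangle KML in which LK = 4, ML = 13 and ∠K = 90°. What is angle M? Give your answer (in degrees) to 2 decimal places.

17.92

Law of sines: sin M = LK·sin K/ML ≈ 0.30769.
Since ML ≥ LK, only the acute value applies: ∠M ≈ 17.92°.
Then ∠L = 180° − ∠K − ∠M ≈ 72.08°.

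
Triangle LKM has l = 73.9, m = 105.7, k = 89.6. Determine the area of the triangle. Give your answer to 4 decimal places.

Semiperimeter s = (73.9 + 89.6 + 105.7)/2 = 134.6.
Heron's formula: area = √(134.6·60.7·45·28.9) ≈ 3259.7.

3259.6581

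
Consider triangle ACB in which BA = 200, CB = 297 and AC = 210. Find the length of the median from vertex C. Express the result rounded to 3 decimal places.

m_C ≈ 236.969

Median from C: ½√(2·AC² + 2·CB² − BA²) ≈ 236.97.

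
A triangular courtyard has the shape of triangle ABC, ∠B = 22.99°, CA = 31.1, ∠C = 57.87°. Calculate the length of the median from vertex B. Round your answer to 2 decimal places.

71.57

The third angle is ∠A = 180° − ∠B − ∠C = 99.14°.
Law of sines: BC = CA·sin A/sin B ≈ 78.616.
Law of sines: AB = CA·sin C/sin B ≈ 67.432.
Median from B: ½√(2·AB² + 2·BC² − CA²) ≈ 71.568.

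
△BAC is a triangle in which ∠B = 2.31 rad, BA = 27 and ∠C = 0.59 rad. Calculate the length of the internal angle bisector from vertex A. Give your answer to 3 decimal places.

The third angle is ∠A = π − ∠C − ∠B = 0.242 rad.
Law of sines: AC = BA·sin B/sin C ≈ 35.864.
Law of sines: CB = BA·sin A/sin C ≈ 11.611.
The bisector from A has length 2·BA·AC·cos(∠A/2)/(BA+AC) ≈ 30.582.

t_A ≈ 30.582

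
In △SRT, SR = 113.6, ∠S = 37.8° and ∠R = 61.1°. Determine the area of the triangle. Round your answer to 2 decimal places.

The third angle is ∠T = 180° − ∠S − ∠R = 81.10°.
Law of sines: RT = SR·sin S/sin T ≈ 70.475.
Law of sines: TS = SR·sin R/sin T ≈ 100.66.
Area = ½·SR·RT·sin R ≈ 3504.5.

3504.46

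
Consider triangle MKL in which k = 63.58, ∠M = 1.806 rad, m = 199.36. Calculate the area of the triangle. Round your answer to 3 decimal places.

5401.204

Law of sines: sin K = k·sin M/m ≈ 0.31014.
Since m ≥ k, only the acute value applies: ∠K ≈ 0.315 rad.
Then ∠L = π − ∠M − ∠K ≈ 1.020 rad.
Law of sines gives l = m·sin L/sin M ≈ 174.71.
Area = ½·m·k·sin L ≈ 5401.2.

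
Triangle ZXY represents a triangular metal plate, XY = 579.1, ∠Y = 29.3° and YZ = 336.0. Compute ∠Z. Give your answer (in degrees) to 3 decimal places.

∠Z ≈ 120.811°

By the law of cosines, ZX² = XY² + YZ² − 2·XY·YZ·cos Y = 1.0888e+05, so ZX ≈ 329.97.
Law of cosines again: cos Z = (YZ² + ZX² − XY²)/(2·YZ·ZX) ≈ -0.51221, so ∠Z ≈ 120.81°.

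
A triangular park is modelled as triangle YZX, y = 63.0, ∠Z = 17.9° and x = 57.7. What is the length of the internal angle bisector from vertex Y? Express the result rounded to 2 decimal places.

By the law of cosines, z² = x² + y² − 2·x·y·cos Z = 380.01, so z ≈ 19.494.
Law of cosines again: cos Y = (z² + x² − y²)/(2·z·x) ≈ -0.11544, so ∠Y ≈ 96.63°.
The bisector from Y has length 2·z·x·cos(∠Y/2)/(z+x) ≈ 19.381.

19.38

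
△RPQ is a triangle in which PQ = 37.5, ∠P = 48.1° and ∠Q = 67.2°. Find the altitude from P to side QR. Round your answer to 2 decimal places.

The third angle is ∠R = 180° − ∠P − ∠Q = 64.70°.
Law of sines: QR = PQ·sin P/sin R ≈ 30.873.
Law of sines: RP = PQ·sin Q/sin R ≈ 38.238.
Area = ½·PQ·QR·sin Q ≈ 533.64.
The altitude from P has length 2·area/QR ≈ 34.57.

34.57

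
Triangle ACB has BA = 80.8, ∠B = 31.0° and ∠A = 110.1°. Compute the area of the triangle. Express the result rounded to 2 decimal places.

2514.24

The third angle is ∠C = 180° − ∠B − ∠A = 38.90°.
Law of sines: CB = BA·sin A/sin C ≈ 120.83.
Law of sines: AC = BA·sin B/sin C ≈ 66.27.
Area = ½·BA·CB·sin B ≈ 2514.2.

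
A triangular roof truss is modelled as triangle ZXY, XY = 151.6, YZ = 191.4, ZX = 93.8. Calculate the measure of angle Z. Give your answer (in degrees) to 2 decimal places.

By the law of cosines, cos Z = (YZ² + ZX² − XY²) / (2·YZ·ZX) ≈ 0.62523, so ∠Z ≈ 51.30°.

51.30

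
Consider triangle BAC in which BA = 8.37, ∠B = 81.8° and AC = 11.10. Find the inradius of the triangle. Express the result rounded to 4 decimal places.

Law of sines: sin C = BA·sin B/AC ≈ 0.74634.
Since AC ≥ BA, only the acute value applies: ∠C ≈ 48.27°.
Then ∠A = 180° − ∠B − ∠C ≈ 49.93°.
Law of sines gives CB = AC·sin A/sin B ≈ 8.5815.
Area = ½·AC·BA·sin A ≈ 35.546.
Semiperimeter s = (11.1+8.5815+8.37)/2 = 14.026.
Inradius = area/s = 35.546/14.026 ≈ 2.5344.

2.5344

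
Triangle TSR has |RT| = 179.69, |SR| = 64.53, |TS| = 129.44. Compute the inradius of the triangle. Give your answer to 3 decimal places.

Semiperimeter s = (64.53 + 179.69 + 129.44)/2 = 186.83.
Heron's formula: area = √(186.83·122.3·7.14·57.39) ≈ 3059.9.
Inradius = area/s = 3059.9/186.83 ≈ 16.378.

r ≈ 16.378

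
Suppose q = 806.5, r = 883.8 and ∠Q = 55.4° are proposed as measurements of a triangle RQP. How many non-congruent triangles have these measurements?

2

r·sin Q = 883.8·sin(55.4°) ≈ 727.5.
Since r sin Q < q < r (727.5 < 806.5 < 883.8), two triangles exist.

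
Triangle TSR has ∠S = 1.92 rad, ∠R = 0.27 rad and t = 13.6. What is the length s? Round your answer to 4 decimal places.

The third angle is ∠T = π − ∠S − ∠R = 0.952 rad.
Law of sines: s = t·sin S/sin T ≈ 15.693.

15.6927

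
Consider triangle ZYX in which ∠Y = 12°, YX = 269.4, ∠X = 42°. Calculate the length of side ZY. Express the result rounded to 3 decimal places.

The third angle is ∠Z = 180° − ∠Y − ∠X = 126.00°.
Law of sines: ZY = YX·sin X/sin Z ≈ 222.82.

222.818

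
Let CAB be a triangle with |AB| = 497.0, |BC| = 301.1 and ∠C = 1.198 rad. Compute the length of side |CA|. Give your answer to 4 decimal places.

520.0018

Law of sines: sin A = |BC|·sin C/|AB| ≈ 0.56422.
Since |AB| ≥ |BC|, only the acute value applies: ∠A ≈ 0.599 rad.
Then ∠B = π − ∠C − ∠A ≈ 1.344 rad.
Law of sines gives |CA| = |AB|·sin B/sin C ≈ 520.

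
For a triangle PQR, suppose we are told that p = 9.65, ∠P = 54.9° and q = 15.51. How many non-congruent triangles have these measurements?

0

q·sin P = 15.51·sin(54.9°) ≈ 12.69.
Since p = 9.65 < 12.69 = q sin P, no triangle exists.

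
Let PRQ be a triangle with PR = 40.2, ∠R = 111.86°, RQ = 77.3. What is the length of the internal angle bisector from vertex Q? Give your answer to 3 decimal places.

t_Q ≈ 85.415

By the law of cosines, QP² = PR² + RQ² − 2·PR·RQ·cos R = 9905.4, so QP ≈ 99.526.
Law of cosines again: cos Q = (RQ² + QP² − PR²)/(2·RQ·QP) ≈ 0.92708, so ∠Q ≈ 22.02°.
The bisector from Q has length 2·RQ·QP·cos(∠Q/2)/(RQ+QP) ≈ 85.415.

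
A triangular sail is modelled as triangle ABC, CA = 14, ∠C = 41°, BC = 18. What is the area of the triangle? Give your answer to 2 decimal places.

Area = ½·BC·CA·sin C ≈ 82.663.

82.66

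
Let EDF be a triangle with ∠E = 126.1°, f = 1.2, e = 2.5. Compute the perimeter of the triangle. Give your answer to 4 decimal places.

perimeter ≈ 5.2973

Law of sines: sin F = f·sin E/e ≈ 0.38784.
Since e ≥ f, only the acute value applies: ∠F ≈ 22.82°.
Then ∠D = 180° − ∠E − ∠F ≈ 31.08°.
Law of sines gives d = e·sin D/sin E ≈ 1.5973.
Semiperimeter s = (2.5+1.5973+1.2)/2 = 2.6486.
Perimeter = 2.5 + 1.5973 + 1.2 = 5.2973.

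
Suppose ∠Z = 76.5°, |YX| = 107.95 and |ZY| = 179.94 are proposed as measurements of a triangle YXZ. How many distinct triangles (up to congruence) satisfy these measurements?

0

|ZY|·sin Z = 179.94·sin(76.5°) ≈ 175.
Since |YX| = 107.95 < 175 = |ZY| sin Z, no triangle exists.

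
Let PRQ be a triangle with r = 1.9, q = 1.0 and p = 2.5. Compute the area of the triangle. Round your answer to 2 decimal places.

0.86

Semiperimeter s = (2.5 + 1.9 + 1)/2 = 2.7.
Heron's formula: area = √(2.7·0.2·0.8·1.7) ≈ 0.85697.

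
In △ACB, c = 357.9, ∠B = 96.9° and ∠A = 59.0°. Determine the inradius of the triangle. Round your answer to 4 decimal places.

134.8644

The third angle is ∠C = 180° − ∠B − ∠A = 24.10°.
Law of sines: a = c·sin A/sin C ≈ 751.3.
Law of sines: b = c·sin B/sin C ≈ 870.15.
Area = ½·c·a·sin B ≈ 1.3347e+05.
Semiperimeter s = (751.3+357.9+870.15)/2 = 989.68.
Inradius = area/s = 1.3347e+05/989.68 ≈ 134.86.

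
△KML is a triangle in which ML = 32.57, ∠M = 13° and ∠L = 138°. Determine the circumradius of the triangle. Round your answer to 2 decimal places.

33.59

The third angle is ∠K = 180° − ∠M − ∠L = 29.00°.
Law of sines: LK = ML·sin M/sin K ≈ 15.112.
Law of sines: KM = ML·sin L/sin K ≈ 44.953.
Circumradius = ML/(2 sin K) ≈ 33.591.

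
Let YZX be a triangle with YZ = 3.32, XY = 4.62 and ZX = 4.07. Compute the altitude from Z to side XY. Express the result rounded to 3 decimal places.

h_Z ≈ 2.846

Semiperimeter s = (4.07 + 4.62 + 3.32)/2 = 6.005.
Heron's formula: area = √(6.005·1.935·1.385·2.685) ≈ 6.5735.
The altitude from Z has length 2·area/XY ≈ 2.8457.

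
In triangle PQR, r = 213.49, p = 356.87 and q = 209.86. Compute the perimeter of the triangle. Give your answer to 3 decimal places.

perimeter ≈ 780.220

Perimeter = 356.87 + 209.86 + 213.49 = 780.22.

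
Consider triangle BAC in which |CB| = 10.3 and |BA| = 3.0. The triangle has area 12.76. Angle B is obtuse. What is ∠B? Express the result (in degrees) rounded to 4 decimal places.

From area = ½·|CB|·|BA|·sin B, we get sin B = 2·area/(|CB|·|BA|) ≈ 0.82589.
Taking the obtuse solution, ∠B ≈ 124.32°.

124.3212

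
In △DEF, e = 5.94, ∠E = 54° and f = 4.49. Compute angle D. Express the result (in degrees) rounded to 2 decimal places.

Law of sines: sin F = f·sin E/e ≈ 0.61153.
Since e ≥ f, only the acute value applies: ∠F ≈ 37.70°.
Then ∠D = 180° − ∠E − ∠F ≈ 88.30°.

88.30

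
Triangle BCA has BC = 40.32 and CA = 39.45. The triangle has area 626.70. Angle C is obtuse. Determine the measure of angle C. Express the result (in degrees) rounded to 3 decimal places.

From area = ½·BC·CA·sin C, we get sin C = 2·area/(BC·CA) ≈ 0.78799.
Taking the obtuse solution, ∠C ≈ 128.00°.

128.002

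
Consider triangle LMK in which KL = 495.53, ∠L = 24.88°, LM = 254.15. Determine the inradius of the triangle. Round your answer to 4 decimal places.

51.1730

By the law of cosines, MK² = KL² + LM² − 2·KL·LM·cos L = 81641, so MK ≈ 285.73.
Area = ½·KL·LM·sin L ≈ 26492.
Semiperimeter s = (285.73+495.53+254.15)/2 = 517.7.
Inradius = area/s = 26492/517.7 ≈ 51.173.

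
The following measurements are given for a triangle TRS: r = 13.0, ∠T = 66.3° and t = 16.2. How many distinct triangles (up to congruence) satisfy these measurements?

r·sin T = 13.0·sin(66.3°) ≈ 11.9.
Since t ≥ r, exactly one triangle exists.

1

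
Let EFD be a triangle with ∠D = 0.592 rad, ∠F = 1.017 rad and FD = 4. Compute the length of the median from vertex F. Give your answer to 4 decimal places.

m_F ≈ 2.7562

The third angle is ∠E = π − ∠F − ∠D = 1.533 rad.
Law of sines: DE = FD·sin F/sin E ≈ 3.4046.
Law of sines: EF = FD·sin D/sin E ≈ 2.2337.
Median from F: ½√(2·EF² + 2·FD² − DE²) ≈ 2.7562.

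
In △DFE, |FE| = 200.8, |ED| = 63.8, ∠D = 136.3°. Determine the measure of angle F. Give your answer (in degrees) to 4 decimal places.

12.6805

Law of sines: sin F = |ED|·sin D/|FE| ≈ 0.21951.
Since |FE| ≥ |ED|, only the acute value applies: ∠F ≈ 12.68°.
Then ∠E = 180° − ∠D − ∠F ≈ 31.02°.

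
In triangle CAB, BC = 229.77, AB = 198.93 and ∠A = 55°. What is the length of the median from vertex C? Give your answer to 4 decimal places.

Law of sines: sin C = AB·sin A/BC ≈ 0.70920.
Since BC ≥ AB, only the acute value applies: ∠C ≈ 45.17°.
Then ∠B = 180° − ∠A − ∠C ≈ 79.83°.
Law of sines gives CA = BC·sin B/sin A ≈ 276.09.
Median from C: ½√(2·BC² + 2·CA² − AB²) ≈ 233.7.

m_C ≈ 233.7022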